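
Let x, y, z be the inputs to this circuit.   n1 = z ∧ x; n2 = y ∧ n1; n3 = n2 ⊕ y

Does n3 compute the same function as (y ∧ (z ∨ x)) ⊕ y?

n1 = z ∧ x
n2 = y ∧ n1 = y ∧ (z ∧ x)
n3 = n2 ⊕ y = (y ∧ (z ∧ x)) ⊕ y
At x=0, y=1, z=1: circuit gives 1, formula gives 0.

No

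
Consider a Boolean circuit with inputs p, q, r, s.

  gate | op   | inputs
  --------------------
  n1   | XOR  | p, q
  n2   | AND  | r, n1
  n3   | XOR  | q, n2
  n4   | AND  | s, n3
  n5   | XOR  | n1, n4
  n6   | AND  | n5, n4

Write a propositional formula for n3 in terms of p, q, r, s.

n1 = p XOR q
n2 = r AND n1 = r AND (p XOR q)
n3 = q XOR n2 = q XOR (r AND (p XOR q))

q XOR (r AND (p XOR q))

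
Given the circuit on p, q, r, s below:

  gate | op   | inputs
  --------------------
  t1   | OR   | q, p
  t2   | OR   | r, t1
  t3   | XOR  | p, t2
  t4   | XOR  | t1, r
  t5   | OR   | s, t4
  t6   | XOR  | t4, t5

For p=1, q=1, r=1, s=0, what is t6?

0

t1 = 1 OR 1 = 1
t4 = 1 XOR 1 = 0
t5 = 0 OR 0 = 0
t6 = 0 XOR 0 = 0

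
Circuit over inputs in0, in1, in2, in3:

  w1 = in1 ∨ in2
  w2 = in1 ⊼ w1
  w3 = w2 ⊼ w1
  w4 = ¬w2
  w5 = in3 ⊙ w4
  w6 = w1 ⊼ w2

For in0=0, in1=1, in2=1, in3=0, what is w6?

1

w1 = 1 ∨ 1 = 1
w2 = 1 ⊼ 1 = 0
w6 = 1 ⊼ 0 = 1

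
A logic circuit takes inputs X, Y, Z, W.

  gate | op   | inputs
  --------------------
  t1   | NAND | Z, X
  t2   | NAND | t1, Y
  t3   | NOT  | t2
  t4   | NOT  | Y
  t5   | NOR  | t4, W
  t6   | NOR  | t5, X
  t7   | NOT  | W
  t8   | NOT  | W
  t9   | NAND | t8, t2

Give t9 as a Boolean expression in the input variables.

t1 = Z NAND X
t2 = t1 NAND Y = (Z NAND X) NAND Y
t8 = NOT W
t9 = t8 NAND t2 = NOT W NAND ((Z NAND X) NAND Y)

NOT W NAND ((Z NAND X) NAND Y)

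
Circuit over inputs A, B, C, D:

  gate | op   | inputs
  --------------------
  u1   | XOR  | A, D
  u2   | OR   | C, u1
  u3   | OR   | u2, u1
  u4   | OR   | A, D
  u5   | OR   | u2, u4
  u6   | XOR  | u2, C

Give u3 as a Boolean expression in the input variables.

u1 = A XOR D
u2 = C OR u1 = C OR (A XOR D)
u3 = u2 OR u1 = (C OR (A XOR D)) OR (A XOR D)

(C OR (A XOR D)) OR (A XOR D)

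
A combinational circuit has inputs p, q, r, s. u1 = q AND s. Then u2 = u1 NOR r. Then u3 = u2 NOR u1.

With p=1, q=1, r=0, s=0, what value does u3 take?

0

u1 = 1 AND 0 = 0
u2 = 0 NOR 0 = 1
u3 = 1 NOR 0 = 0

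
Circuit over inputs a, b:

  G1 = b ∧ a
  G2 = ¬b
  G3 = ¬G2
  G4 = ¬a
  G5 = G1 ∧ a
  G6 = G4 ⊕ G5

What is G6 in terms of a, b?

G1 = b ∧ a
G4 = ¬a
G5 = G1 ∧ a = (b ∧ a) ∧ a
G6 = G4 ⊕ G5 = ¬a ⊕ ((b ∧ a) ∧ a)

¬a ⊕ ((b ∧ a) ∧ a)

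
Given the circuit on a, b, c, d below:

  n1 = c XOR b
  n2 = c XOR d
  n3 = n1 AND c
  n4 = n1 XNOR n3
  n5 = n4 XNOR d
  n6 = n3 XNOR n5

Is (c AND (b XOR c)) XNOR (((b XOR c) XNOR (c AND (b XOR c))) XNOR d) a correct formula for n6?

n1 = c XOR b
n3 = n1 AND c = (c XOR b) AND c
n4 = n1 XNOR n3 = (c XOR b) XNOR ((c XOR b) AND c)
n5 = n4 XNOR d = ((c XOR b) XNOR ((c XOR b) AND c)) XNOR d
n6 = n3 XNOR n5 = ((c XOR b) AND c) XNOR (((c XOR b) XNOR ((c XOR b) AND c)) XNOR d)
At a=0, b=0, c=0, d=1: circuit gives 0, formula gives 0.
At a=0, b=0, c=0, d=0: circuit gives 1, formula gives 1.
Agrees on all 16 inputs.

Yes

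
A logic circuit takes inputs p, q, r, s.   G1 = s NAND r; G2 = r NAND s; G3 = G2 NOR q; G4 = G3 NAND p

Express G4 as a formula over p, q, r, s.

((r NAND s) NOR q) NAND p

G2 = r NAND s
G3 = G2 NOR q = (r NAND s) NOR q
G4 = G3 NAND p = ((r NAND s) NOR q) NAND p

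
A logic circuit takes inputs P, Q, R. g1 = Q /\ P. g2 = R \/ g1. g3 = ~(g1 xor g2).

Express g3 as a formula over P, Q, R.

~((Q /\ P) xor (R \/ (Q /\ P)))

g1 = Q /\ P
g2 = R \/ g1 = R \/ (Q /\ P)
g3 = ~(g1 xor g2) = ~((Q /\ P) xor (R \/ (Q /\ P)))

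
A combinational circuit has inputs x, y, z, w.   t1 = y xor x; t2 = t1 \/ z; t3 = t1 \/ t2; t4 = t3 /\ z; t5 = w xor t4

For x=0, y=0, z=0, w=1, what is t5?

1

t1 = 0 xor 0 = 0
t2 = 0 \/ 0 = 0
t3 = 0 \/ 0 = 0
t4 = 0 /\ 0 = 0
t5 = 1 xor 0 = 1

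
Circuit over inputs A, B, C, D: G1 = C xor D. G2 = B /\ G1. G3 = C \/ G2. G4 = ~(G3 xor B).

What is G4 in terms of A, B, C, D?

G1 = C xor D
G2 = B /\ G1 = B /\ (C xor D)
G3 = C \/ G2 = C \/ (B /\ (C xor D))
G4 = ~(G3 xor B) = ~((C \/ (B /\ (C xor D))) xor B)

~((C \/ (B /\ (C xor D))) xor B)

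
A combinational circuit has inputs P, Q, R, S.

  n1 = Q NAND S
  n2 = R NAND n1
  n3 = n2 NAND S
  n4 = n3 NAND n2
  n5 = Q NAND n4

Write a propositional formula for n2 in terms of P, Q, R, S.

R NAND (Q NAND S)

n1 = Q NAND S
n2 = R NAND n1 = R NAND (Q NAND S)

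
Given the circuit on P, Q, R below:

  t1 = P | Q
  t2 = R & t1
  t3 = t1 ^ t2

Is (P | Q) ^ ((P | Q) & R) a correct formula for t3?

Yes

t1 = P | Q
t2 = R & t1 = R & (P | Q)
t3 = t1 ^ t2 = (P | Q) ^ (R & (P | Q))
At P=0, Q=0, R=0: circuit gives 0, formula gives 0.
At P=0, Q=1, R=0: circuit gives 1, formula gives 1.
Agrees on all 8 inputs.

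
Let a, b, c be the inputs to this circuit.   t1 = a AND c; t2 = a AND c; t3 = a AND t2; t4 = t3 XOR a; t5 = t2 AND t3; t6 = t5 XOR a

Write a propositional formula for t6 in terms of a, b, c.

t2 = a AND c
t3 = a AND t2 = a AND (a AND c)
t5 = t2 AND t3 = (a AND c) AND (a AND (a AND c))
t6 = t5 XOR a = ((a AND c) AND (a AND (a AND c))) XOR a

((a AND c) AND (a AND (a AND c))) XOR a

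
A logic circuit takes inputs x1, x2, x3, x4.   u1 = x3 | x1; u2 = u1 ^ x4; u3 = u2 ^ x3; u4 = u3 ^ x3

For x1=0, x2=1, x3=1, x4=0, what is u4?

1

u1 = 1 | 0 = 1
u2 = 1 ^ 0 = 1
u3 = 1 ^ 1 = 0
u4 = 0 ^ 1 = 1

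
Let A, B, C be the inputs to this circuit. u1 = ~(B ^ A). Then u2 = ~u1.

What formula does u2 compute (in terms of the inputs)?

u1 = ~(B ^ A)
u2 = ~u1 = ~(~(B ^ A))

~(~(B ^ A))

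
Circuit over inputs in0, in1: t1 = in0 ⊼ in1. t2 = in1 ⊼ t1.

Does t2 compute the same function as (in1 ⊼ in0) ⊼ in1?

t1 = in0 ⊼ in1
t2 = in1 ⊼ t1 = in1 ⊼ (in0 ⊼ in1)
At in0=0, in1=1: circuit gives 0, formula gives 0.
At in0=0, in1=0: circuit gives 1, formula gives 1.
Agrees on all 4 inputs.

Yes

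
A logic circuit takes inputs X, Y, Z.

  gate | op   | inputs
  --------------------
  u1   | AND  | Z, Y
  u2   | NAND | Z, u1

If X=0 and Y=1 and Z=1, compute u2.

0

u1 = 1 AND 1 = 1
u2 = 1 NAND 1 = 0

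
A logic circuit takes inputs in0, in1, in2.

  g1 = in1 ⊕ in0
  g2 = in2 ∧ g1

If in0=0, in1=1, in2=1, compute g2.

1

g1 = 1 ⊕ 0 = 1
g2 = 1 ∧ 1 = 1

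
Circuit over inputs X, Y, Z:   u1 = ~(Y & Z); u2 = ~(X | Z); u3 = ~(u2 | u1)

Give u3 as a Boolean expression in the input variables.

~((~(X | Z)) | (~(Y & Z)))

u1 = ~(Y & Z)
u2 = ~(X | Z)
u3 = ~(u2 | u1) = ~((~(X | Z)) | (~(Y & Z)))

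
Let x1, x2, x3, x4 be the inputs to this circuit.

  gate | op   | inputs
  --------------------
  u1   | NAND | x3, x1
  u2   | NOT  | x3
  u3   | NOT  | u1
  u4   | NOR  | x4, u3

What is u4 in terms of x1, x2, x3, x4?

u1 = x3 NAND x1
u3 = NOT u1 = NOT (x3 NAND x1)
u4 = x4 NOR u3 = x4 NOR NOT (x3 NAND x1)

x4 NOR NOT (x3 NAND x1)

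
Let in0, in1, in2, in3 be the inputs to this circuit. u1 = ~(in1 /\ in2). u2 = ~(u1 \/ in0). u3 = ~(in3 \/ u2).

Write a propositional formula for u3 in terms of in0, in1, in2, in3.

~(in3 \/ (~((~(in1 /\ in2)) \/ in0)))

u1 = ~(in1 /\ in2)
u2 = ~(u1 \/ in0) = ~((~(in1 /\ in2)) \/ in0)
u3 = ~(in3 \/ u2) = ~(in3 \/ (~((~(in1 /\ in2)) \/ in0)))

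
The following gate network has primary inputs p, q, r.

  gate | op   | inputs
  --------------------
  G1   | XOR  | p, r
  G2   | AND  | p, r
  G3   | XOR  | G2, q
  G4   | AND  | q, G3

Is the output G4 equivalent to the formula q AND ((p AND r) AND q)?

G2 = p AND r
G3 = G2 XOR q = (p AND r) XOR q
G4 = q AND G3 = q AND ((p AND r) XOR q)
At p=0, q=1, r=0: circuit gives 1, formula gives 0.

No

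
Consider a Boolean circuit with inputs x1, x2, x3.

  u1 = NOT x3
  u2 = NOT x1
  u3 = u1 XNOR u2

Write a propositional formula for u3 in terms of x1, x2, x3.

NOT x3 XNOR NOT x1

u1 = NOT x3
u2 = NOT x1
u3 = u1 XNOR u2 = NOT x3 XNOR NOT x1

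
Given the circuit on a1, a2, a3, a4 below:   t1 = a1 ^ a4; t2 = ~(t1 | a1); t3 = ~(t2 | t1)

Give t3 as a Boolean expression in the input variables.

~((~((a1 ^ a4) | a1)) | (a1 ^ a4))

t1 = a1 ^ a4
t2 = ~(t1 | a1) = ~((a1 ^ a4) | a1)
t3 = ~(t2 | t1) = ~((~((a1 ^ a4) | a1)) | (a1 ^ a4))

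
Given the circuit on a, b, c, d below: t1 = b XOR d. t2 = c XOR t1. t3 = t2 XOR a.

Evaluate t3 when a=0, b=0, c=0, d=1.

1

t1 = 0 XOR 1 = 1
t2 = 0 XOR 1 = 1
t3 = 1 XOR 0 = 1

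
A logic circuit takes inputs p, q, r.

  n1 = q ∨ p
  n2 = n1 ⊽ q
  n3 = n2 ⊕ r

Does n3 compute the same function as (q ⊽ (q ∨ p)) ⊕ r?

n1 = q ∨ p
n2 = n1 ⊽ q = (q ∨ p) ⊽ q
n3 = n2 ⊕ r = ((q ∨ p) ⊽ q) ⊕ r
At p=0, q=0, r=1: circuit gives 0, formula gives 0.
At p=0, q=0, r=0: circuit gives 1, formula gives 1.
Agrees on all 8 inputs.

Yes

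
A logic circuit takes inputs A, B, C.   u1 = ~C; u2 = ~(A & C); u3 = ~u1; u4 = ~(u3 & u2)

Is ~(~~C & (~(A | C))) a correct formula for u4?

No

u1 = ~C
u2 = ~(A & C)
u3 = ~u1 = ~~C
u4 = ~(u3 & u2) = ~(~~C & (~(A & C)))
At A=0, B=0, C=1: circuit gives 0, formula gives 1.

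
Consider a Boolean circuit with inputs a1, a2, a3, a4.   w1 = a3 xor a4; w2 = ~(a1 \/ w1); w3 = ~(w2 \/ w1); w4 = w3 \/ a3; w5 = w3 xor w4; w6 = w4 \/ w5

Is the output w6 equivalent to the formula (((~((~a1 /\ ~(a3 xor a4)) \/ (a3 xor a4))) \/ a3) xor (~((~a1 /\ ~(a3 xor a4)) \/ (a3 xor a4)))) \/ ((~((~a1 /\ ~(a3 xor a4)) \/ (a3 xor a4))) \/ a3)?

Yes

w1 = a3 xor a4
w2 = ~(a1 \/ w1) = ~(a1 \/ (a3 xor a4))
w3 = ~(w2 \/ w1) = ~((~(a1 \/ (a3 xor a4))) \/ (a3 xor a4))
w4 = w3 \/ a3 = (~((~(a1 \/ (a3 xor a4))) \/ (a3 xor a4))) \/ a3
w5 = w3 xor w4 = (~((~(a1 \/ (a3 xor a4))) \/ (a3 xor a4))) xor ((~((~(a1 \/ (a3 xor a4))) \/ (a3 xor a4))) \/ a3)
w6 = w4 \/ w5 = ((~((~(a1 \/ (a3 xor a4))) \/ (a3 xor a4))) \/ a3) \/ ((~((~(a1 \/ (a3 xor a4))) \/ (a3 xor a4))) xor ((~((~(a1 \/ (a3 xor a4))) \/ (a3 xor a4))) \/ a3))
At a1=0, a2=0, a3=0, a4=0: circuit gives 0, formula gives 0.
At a1=0, a2=0, a3=1, a4=0: circuit gives 1, formula gives 1.
Agrees on all 16 inputs.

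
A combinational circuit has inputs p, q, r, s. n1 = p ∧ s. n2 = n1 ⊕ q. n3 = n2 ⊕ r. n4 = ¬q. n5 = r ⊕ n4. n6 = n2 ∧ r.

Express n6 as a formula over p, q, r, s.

n1 = p ∧ s
n2 = n1 ⊕ q = (p ∧ s) ⊕ q
n6 = n2 ∧ r = ((p ∧ s) ⊕ q) ∧ r

((p ∧ s) ⊕ q) ∧ r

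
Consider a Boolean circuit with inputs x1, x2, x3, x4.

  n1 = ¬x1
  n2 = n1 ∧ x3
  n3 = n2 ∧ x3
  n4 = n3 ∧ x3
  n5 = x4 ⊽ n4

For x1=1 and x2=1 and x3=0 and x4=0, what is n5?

n1 = ¬1 = 0
n2 = 0 ∧ 0 = 0
n3 = 0 ∧ 0 = 0
n4 = 0 ∧ 0 = 0
n5 = 0 ⊽ 0 = 1

1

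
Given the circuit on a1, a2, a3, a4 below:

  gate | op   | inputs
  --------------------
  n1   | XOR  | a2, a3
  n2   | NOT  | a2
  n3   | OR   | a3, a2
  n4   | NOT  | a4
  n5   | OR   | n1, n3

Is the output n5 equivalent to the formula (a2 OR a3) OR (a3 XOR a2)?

Yes

n1 = a2 XOR a3
n3 = a3 OR a2
n5 = n1 OR n3 = (a2 XOR a3) OR (a3 OR a2)
At a1=0, a2=0, a3=0, a4=0: circuit gives 0, formula gives 0.
At a1=0, a2=0, a3=1, a4=0: circuit gives 1, formula gives 1.
Agrees on all 16 inputs.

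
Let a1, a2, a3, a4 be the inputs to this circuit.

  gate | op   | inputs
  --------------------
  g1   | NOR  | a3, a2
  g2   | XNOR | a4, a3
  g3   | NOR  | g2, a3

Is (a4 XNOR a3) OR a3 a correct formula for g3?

g2 = a4 XNOR a3
g3 = g2 NOR a3 = (a4 XNOR a3) NOR a3
At a1=0, a2=0, a3=0, a4=0: circuit gives 0, formula gives 1.

No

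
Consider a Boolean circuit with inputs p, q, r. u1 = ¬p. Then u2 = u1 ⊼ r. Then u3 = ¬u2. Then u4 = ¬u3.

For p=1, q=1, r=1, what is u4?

1

u1 = ¬1 = 0
u2 = 0 ⊼ 1 = 1
u3 = ¬1 = 0
u4 = ¬0 = 1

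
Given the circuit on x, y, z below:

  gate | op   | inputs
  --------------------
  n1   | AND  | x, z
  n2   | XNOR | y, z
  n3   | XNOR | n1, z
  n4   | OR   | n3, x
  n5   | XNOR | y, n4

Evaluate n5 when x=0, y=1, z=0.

1

n1 = 0 AND 0 = 0
n3 = 0 XNOR 0 = 1
n4 = 1 OR 0 = 1
n5 = 1 XNOR 1 = 1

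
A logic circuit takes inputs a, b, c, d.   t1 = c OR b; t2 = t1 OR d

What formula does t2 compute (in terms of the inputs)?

t1 = c OR b
t2 = t1 OR d = (c OR b) OR d

(c OR b) OR d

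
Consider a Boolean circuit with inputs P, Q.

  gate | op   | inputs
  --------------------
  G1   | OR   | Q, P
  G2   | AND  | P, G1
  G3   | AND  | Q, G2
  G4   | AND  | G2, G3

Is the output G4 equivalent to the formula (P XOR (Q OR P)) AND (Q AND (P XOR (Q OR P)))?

G1 = Q OR P
G2 = P AND G1 = P AND (Q OR P)
G3 = Q AND G2 = Q AND (P AND (Q OR P))
G4 = G2 AND G3 = (P AND (Q OR P)) AND (Q AND (P AND (Q OR P)))
At P=0, Q=1: circuit gives 0, formula gives 1.

No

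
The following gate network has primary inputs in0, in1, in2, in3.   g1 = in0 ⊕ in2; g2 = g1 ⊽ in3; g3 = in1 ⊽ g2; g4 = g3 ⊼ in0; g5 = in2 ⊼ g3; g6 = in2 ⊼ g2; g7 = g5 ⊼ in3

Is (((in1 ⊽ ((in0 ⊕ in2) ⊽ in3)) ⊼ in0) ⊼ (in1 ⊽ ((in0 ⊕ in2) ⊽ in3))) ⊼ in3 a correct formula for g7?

g1 = in0 ⊕ in2
g2 = g1 ⊽ in3 = (in0 ⊕ in2) ⊽ in3
g3 = in1 ⊽ g2 = in1 ⊽ ((in0 ⊕ in2) ⊽ in3)
g5 = in2 ⊼ g3 = in2 ⊼ (in1 ⊽ ((in0 ⊕ in2) ⊽ in3))
g7 = g5 ⊼ in3 = (in2 ⊼ (in1 ⊽ ((in0 ⊕ in2) ⊽ in3))) ⊼ in3
At in0=0, in1=0, in2=0, in3=1: circuit gives 0, formula gives 1.

No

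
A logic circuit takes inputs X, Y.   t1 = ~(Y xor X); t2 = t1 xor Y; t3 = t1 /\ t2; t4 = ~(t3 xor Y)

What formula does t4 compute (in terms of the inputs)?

~(((~(Y xor X)) /\ ((~(Y xor X)) xor Y)) xor Y)

t1 = ~(Y xor X)
t2 = t1 xor Y = (~(Y xor X)) xor Y
t3 = t1 /\ t2 = (~(Y xor X)) /\ ((~(Y xor X)) xor Y)
t4 = ~(t3 xor Y) = ~(((~(Y xor X)) /\ ((~(Y xor X)) xor Y)) xor Y)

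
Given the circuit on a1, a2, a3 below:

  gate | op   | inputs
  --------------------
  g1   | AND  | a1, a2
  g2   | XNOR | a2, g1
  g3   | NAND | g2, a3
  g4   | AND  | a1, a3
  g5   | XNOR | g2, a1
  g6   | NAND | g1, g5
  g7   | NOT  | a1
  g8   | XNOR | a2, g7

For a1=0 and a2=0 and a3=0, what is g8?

g7 = NOT 0 = 1
g8 = 0 XNOR 1 = 0

0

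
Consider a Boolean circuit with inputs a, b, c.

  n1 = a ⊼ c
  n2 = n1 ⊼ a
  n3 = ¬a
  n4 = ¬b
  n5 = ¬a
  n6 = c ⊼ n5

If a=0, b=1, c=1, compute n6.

0

n5 = ¬0 = 1
n6 = 1 ⊼ 1 = 0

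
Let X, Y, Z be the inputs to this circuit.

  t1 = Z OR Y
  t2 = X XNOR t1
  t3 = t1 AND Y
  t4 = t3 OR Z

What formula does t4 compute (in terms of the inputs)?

((Z OR Y) AND Y) OR Z

t1 = Z OR Y
t3 = t1 AND Y = (Z OR Y) AND Y
t4 = t3 OR Z = ((Z OR Y) AND Y) OR Z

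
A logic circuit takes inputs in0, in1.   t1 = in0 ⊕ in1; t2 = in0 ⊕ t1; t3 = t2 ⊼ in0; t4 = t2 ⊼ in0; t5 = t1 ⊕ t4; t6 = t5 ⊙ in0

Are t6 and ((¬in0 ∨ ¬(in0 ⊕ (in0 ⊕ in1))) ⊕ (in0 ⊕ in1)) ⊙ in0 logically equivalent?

t1 = in0 ⊕ in1
t2 = in0 ⊕ t1 = in0 ⊕ (in0 ⊕ in1)
t4 = t2 ⊼ in0 = (in0 ⊕ (in0 ⊕ in1)) ⊼ in0
t5 = t1 ⊕ t4 = (in0 ⊕ in1) ⊕ ((in0 ⊕ (in0 ⊕ in1)) ⊼ in0)
t6 = t5 ⊙ in0 = ((in0 ⊕ in1) ⊕ ((in0 ⊕ (in0 ⊕ in1)) ⊼ in0)) ⊙ in0
At in0=0, in1=0: circuit gives 0, formula gives 0.
At in0=0, in1=1: circuit gives 1, formula gives 1.
Agrees on all 4 inputs.

Yes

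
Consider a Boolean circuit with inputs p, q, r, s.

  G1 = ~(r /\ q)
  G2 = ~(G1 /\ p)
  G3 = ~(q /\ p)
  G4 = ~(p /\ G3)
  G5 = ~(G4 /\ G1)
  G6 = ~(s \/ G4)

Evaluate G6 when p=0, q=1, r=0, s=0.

G3 = ~(1 /\ 0) = 1
G4 = ~(0 /\ 1) = 1
G6 = ~(0 \/ 1) = 0

0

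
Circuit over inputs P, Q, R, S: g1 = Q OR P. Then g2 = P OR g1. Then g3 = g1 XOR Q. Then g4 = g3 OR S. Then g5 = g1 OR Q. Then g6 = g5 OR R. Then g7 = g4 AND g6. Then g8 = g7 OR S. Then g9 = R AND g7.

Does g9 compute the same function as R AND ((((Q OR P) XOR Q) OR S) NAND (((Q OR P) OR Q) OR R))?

No

g1 = Q OR P
g3 = g1 XOR Q = (Q OR P) XOR Q
g4 = g3 OR S = ((Q OR P) XOR Q) OR S
g5 = g1 OR Q = (Q OR P) OR Q
g6 = g5 OR R = ((Q OR P) OR Q) OR R
g7 = g4 AND g6 = (((Q OR P) XOR Q) OR S) AND (((Q OR P) OR Q) OR R)
g9 = R AND g7 = R AND ((((Q OR P) XOR Q) OR S) AND (((Q OR P) OR Q) OR R))
At P=0, Q=0, R=1, S=0: circuit gives 0, formula gives 1.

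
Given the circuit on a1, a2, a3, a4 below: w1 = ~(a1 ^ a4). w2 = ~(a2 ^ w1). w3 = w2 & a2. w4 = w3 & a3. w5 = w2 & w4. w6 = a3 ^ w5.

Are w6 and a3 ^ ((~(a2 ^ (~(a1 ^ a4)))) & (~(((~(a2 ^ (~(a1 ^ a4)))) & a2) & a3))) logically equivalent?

w1 = ~(a1 ^ a4)
w2 = ~(a2 ^ w1) = ~(a2 ^ (~(a1 ^ a4)))
w3 = w2 & a2 = (~(a2 ^ (~(a1 ^ a4)))) & a2
w4 = w3 & a3 = ((~(a2 ^ (~(a1 ^ a4)))) & a2) & a3
w5 = w2 & w4 = (~(a2 ^ (~(a1 ^ a4)))) & (((~(a2 ^ (~(a1 ^ a4)))) & a2) & a3)
w6 = a3 ^ w5 = a3 ^ ((~(a2 ^ (~(a1 ^ a4)))) & (((~(a2 ^ (~(a1 ^ a4)))) & a2) & a3))
At a1=0, a2=0, a3=0, a4=1: circuit gives 0, formula gives 1.

No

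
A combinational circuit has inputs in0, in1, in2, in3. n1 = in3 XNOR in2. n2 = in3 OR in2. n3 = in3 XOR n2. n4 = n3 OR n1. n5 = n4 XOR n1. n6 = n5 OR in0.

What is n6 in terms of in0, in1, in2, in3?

(((in3 XOR (in3 OR in2)) OR (in3 XNOR in2)) XOR (in3 XNOR in2)) OR in0

n1 = in3 XNOR in2
n2 = in3 OR in2
n3 = in3 XOR n2 = in3 XOR (in3 OR in2)
n4 = n3 OR n1 = (in3 XOR (in3 OR in2)) OR (in3 XNOR in2)
n5 = n4 XOR n1 = ((in3 XOR (in3 OR in2)) OR (in3 XNOR in2)) XOR (in3 XNOR in2)
n6 = n5 OR in0 = (((in3 XOR (in3 OR in2)) OR (in3 XNOR in2)) XOR (in3 XNOR in2)) OR in0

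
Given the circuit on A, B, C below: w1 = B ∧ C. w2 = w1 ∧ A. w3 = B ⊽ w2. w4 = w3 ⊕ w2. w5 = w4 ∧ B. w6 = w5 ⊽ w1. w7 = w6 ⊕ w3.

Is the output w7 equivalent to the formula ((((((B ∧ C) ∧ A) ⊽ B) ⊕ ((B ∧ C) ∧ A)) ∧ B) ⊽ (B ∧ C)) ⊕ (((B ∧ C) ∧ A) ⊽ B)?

Yes

w1 = B ∧ C
w2 = w1 ∧ A = (B ∧ C) ∧ A
w3 = B ⊽ w2 = B ⊽ ((B ∧ C) ∧ A)
w4 = w3 ⊕ w2 = (B ⊽ ((B ∧ C) ∧ A)) ⊕ ((B ∧ C) ∧ A)
w5 = w4 ∧ B = ((B ⊽ ((B ∧ C) ∧ A)) ⊕ ((B ∧ C) ∧ A)) ∧ B
w6 = w5 ⊽ w1 = (((B ⊽ ((B ∧ C) ∧ A)) ⊕ ((B ∧ C) ∧ A)) ∧ B) ⊽ (B ∧ C)
w7 = w6 ⊕ w3 = ((((B ⊽ ((B ∧ C) ∧ A)) ⊕ ((B ∧ C) ∧ A)) ∧ B) ⊽ (B ∧ C)) ⊕ (B ⊽ ((B ∧ C) ∧ A))
At A=0, B=0, C=0: circuit gives 0, formula gives 0.
At A=0, B=1, C=0: circuit gives 1, formula gives 1.
Agrees on all 8 inputs.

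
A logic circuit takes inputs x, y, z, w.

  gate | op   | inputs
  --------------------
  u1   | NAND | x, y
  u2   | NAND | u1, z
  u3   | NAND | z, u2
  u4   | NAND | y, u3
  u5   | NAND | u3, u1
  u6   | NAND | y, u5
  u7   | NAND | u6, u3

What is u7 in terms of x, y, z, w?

u1 = x NAND y
u2 = u1 NAND z = (x NAND y) NAND z
u3 = z NAND u2 = z NAND ((x NAND y) NAND z)
u5 = u3 NAND u1 = (z NAND ((x NAND y) NAND z)) NAND (x NAND y)
u6 = y NAND u5 = y NAND ((z NAND ((x NAND y) NAND z)) NAND (x NAND y))
u7 = u6 NAND u3 = (y NAND ((z NAND ((x NAND y) NAND z)) NAND (x NAND y))) NAND (z NAND ((x NAND y) NAND z))

(y NAND ((z NAND ((x NAND y) NAND z)) NAND (x NAND y))) NAND (z NAND ((x NAND y) NAND z))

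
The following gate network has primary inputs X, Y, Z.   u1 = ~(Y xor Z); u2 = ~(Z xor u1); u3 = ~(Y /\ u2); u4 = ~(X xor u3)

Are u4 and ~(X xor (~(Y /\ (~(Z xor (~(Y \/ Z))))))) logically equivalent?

No

u1 = ~(Y xor Z)
u2 = ~(Z xor u1) = ~(Z xor (~(Y xor Z)))
u3 = ~(Y /\ u2) = ~(Y /\ (~(Z xor (~(Y xor Z)))))
u4 = ~(X xor u3) = ~(X xor (~(Y /\ (~(Z xor (~(Y xor Z)))))))
At X=0, Y=1, Z=1: circuit gives 1, formula gives 0.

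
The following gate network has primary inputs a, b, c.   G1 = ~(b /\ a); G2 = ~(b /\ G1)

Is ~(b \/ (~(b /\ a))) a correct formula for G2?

No

G1 = ~(b /\ a)
G2 = ~(b /\ G1) = ~(b /\ (~(b /\ a)))
At a=0, b=0, c=0: circuit gives 1, formula gives 0.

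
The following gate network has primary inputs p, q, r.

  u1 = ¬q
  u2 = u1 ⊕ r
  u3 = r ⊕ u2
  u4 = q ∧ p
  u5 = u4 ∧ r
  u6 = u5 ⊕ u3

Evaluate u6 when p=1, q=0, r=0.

u1 = ¬0 = 1
u2 = 1 ⊕ 0 = 1
u3 = 0 ⊕ 1 = 1
u4 = 0 ∧ 1 = 0
u5 = 0 ∧ 0 = 0
u6 = 0 ⊕ 1 = 1

1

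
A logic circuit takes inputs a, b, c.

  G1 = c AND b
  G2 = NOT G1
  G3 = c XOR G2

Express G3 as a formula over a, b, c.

G1 = c AND b
G2 = NOT G1 = NOT (c AND b)
G3 = c XOR G2 = c XOR NOT (c AND b)

c XOR NOT (c AND b)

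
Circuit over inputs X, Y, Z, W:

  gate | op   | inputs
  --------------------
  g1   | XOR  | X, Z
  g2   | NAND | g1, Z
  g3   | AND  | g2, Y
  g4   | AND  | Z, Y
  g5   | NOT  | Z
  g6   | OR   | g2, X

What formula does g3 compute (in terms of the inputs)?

((X XOR Z) NAND Z) AND Y

g1 = X XOR Z
g2 = g1 NAND Z = (X XOR Z) NAND Z
g3 = g2 AND Y = ((X XOR Z) NAND Z) AND Y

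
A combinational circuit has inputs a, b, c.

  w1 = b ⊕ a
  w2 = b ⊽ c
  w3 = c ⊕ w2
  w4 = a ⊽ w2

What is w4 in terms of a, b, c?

a ⊽ (b ⊽ c)

w2 = b ⊽ c
w4 = a ⊽ w2 = a ⊽ (b ⊽ c)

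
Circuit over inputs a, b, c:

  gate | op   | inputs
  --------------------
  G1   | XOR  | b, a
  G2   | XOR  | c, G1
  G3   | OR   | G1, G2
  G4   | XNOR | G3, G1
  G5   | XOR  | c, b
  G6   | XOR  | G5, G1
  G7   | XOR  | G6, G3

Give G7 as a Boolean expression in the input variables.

((c XOR b) XOR (b XOR a)) XOR ((b XOR a) OR (c XOR (b XOR a)))

G1 = b XOR a
G2 = c XOR G1 = c XOR (b XOR a)
G3 = G1 OR G2 = (b XOR a) OR (c XOR (b XOR a))
G5 = c XOR b
G6 = G5 XOR G1 = (c XOR b) XOR (b XOR a)
G7 = G6 XOR G3 = ((c XOR b) XOR (b XOR a)) XOR ((b XOR a) OR (c XOR (b XOR a)))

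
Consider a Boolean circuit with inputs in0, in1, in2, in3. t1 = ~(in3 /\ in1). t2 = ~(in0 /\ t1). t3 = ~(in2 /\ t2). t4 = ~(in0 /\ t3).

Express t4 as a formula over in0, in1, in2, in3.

t1 = ~(in3 /\ in1)
t2 = ~(in0 /\ t1) = ~(in0 /\ (~(in3 /\ in1)))
t3 = ~(in2 /\ t2) = ~(in2 /\ (~(in0 /\ (~(in3 /\ in1)))))
t4 = ~(in0 /\ t3) = ~(in0 /\ (~(in2 /\ (~(in0 /\ (~(in3 /\ in1)))))))

~(in0 /\ (~(in2 /\ (~(in0 /\ (~(in3 /\ in1)))))))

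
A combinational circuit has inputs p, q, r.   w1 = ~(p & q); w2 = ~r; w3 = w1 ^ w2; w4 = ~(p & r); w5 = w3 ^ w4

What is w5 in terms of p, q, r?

((~(p & q)) ^ ~r) ^ (~(p & r))

w1 = ~(p & q)
w2 = ~r
w3 = w1 ^ w2 = (~(p & q)) ^ ~r
w4 = ~(p & r)
w5 = w3 ^ w4 = ((~(p & q)) ^ ~r) ^ (~(p & r))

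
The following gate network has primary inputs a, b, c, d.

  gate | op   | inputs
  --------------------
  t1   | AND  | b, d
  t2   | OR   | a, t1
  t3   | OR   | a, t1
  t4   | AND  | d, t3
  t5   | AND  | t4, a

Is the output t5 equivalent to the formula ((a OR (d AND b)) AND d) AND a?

t1 = b AND d
t3 = a OR t1 = a OR (b AND d)
t4 = d AND t3 = d AND (a OR (b AND d))
t5 = t4 AND a = (d AND (a OR (b AND d))) AND a
At a=0, b=0, c=0, d=0: circuit gives 0, formula gives 0.
At a=1, b=0, c=0, d=1: circuit gives 1, formula gives 1.
Agrees on all 16 inputs.

Yes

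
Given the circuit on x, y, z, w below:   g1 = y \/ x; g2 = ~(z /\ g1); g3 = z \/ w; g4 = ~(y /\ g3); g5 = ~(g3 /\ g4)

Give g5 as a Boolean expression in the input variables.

~((z \/ w) /\ (~(y /\ (z \/ w))))

g3 = z \/ w
g4 = ~(y /\ g3) = ~(y /\ (z \/ w))
g5 = ~(g3 /\ g4) = ~((z \/ w) /\ (~(y /\ (z \/ w))))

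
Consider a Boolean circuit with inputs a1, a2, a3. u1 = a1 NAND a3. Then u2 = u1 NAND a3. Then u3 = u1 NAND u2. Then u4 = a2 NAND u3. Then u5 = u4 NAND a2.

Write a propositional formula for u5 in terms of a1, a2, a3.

(a2 NAND ((a1 NAND a3) NAND ((a1 NAND a3) NAND a3))) NAND a2

u1 = a1 NAND a3
u2 = u1 NAND a3 = (a1 NAND a3) NAND a3
u3 = u1 NAND u2 = (a1 NAND a3) NAND ((a1 NAND a3) NAND a3)
u4 = a2 NAND u3 = a2 NAND ((a1 NAND a3) NAND ((a1 NAND a3) NAND a3))
u5 = u4 NAND a2 = (a2 NAND ((a1 NAND a3) NAND ((a1 NAND a3) NAND a3))) NAND a2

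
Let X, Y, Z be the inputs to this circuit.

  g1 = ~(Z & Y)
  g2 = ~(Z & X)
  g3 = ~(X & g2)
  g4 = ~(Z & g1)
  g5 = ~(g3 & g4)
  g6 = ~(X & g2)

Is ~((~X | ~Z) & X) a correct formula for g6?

Yes

g2 = ~(Z & X)
g6 = ~(X & g2) = ~(X & (~(Z & X)))
At X=1, Y=0, Z=0: circuit gives 0, formula gives 0.
At X=0, Y=0, Z=0: circuit gives 1, formula gives 1.
Agrees on all 8 inputs.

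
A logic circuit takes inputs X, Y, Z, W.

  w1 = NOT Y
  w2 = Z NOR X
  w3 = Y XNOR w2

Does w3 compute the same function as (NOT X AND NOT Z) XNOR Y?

w2 = Z NOR X
w3 = Y XNOR w2 = Y XNOR (Z NOR X)
At X=0, Y=0, Z=0, W=0: circuit gives 0, formula gives 0.
At X=0, Y=0, Z=1, W=0: circuit gives 1, formula gives 1.
Agrees on all 16 inputs.

Yes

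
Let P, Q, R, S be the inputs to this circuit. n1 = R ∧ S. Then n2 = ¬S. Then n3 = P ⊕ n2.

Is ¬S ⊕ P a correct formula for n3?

n2 = ¬S
n3 = P ⊕ n2 = P ⊕ ¬S
At P=0, Q=0, R=0, S=1: circuit gives 0, formula gives 0.
At P=0, Q=0, R=0, S=0: circuit gives 1, formula gives 1.
Agrees on all 16 inputs.

Yes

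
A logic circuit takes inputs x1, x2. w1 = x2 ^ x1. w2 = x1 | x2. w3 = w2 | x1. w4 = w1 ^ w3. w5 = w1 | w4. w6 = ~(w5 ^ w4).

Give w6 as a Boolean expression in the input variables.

w1 = x2 ^ x1
w2 = x1 | x2
w3 = w2 | x1 = (x1 | x2) | x1
w4 = w1 ^ w3 = (x2 ^ x1) ^ ((x1 | x2) | x1)
w5 = w1 | w4 = (x2 ^ x1) | ((x2 ^ x1) ^ ((x1 | x2) | x1))
w6 = ~(w5 ^ w4) = ~(((x2 ^ x1) | ((x2 ^ x1) ^ ((x1 | x2) | x1))) ^ ((x2 ^ x1) ^ ((x1 | x2) | x1)))

~(((x2 ^ x1) | ((x2 ^ x1) ^ ((x1 | x2) | x1))) ^ ((x2 ^ x1) ^ ((x1 | x2) | x1)))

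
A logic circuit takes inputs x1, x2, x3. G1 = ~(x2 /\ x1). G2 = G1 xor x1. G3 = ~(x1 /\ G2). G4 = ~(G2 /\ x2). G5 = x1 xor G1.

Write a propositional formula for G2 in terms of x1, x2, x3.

(~(x2 /\ x1)) xor x1

G1 = ~(x2 /\ x1)
G2 = G1 xor x1 = (~(x2 /\ x1)) xor x1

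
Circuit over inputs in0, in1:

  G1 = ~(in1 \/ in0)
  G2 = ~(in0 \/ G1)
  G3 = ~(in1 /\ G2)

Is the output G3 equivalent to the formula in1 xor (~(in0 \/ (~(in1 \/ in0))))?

G1 = ~(in1 \/ in0)
G2 = ~(in0 \/ G1) = ~(in0 \/ (~(in1 \/ in0)))
G3 = ~(in1 /\ G2) = ~(in1 /\ (~(in0 \/ (~(in1 \/ in0)))))
At in0=0, in1=0: circuit gives 1, formula gives 0.

No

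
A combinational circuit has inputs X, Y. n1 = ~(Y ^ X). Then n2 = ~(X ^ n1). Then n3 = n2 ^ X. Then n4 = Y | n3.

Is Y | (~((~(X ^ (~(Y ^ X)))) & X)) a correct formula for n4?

n1 = ~(Y ^ X)
n2 = ~(X ^ n1) = ~(X ^ (~(Y ^ X)))
n3 = n2 ^ X = (~(X ^ (~(Y ^ X)))) ^ X
n4 = Y | n3 = Y | ((~(X ^ (~(Y ^ X)))) ^ X)
At X=0, Y=0: circuit gives 0, formula gives 1.

No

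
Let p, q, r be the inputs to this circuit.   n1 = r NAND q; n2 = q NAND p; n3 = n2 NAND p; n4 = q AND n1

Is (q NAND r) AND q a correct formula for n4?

Yes

n1 = r NAND q
n4 = q AND n1 = q AND (r NAND q)
At p=0, q=0, r=0: circuit gives 0, formula gives 0.
At p=0, q=1, r=0: circuit gives 1, formula gives 1.
Agrees on all 8 inputs.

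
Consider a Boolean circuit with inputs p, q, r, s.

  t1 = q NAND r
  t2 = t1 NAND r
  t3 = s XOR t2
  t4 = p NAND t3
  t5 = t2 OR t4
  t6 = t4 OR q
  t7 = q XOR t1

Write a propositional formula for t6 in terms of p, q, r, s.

(p NAND (s XOR ((q NAND r) NAND r))) OR q

t1 = q NAND r
t2 = t1 NAND r = (q NAND r) NAND r
t3 = s XOR t2 = s XOR ((q NAND r) NAND r)
t4 = p NAND t3 = p NAND (s XOR ((q NAND r) NAND r))
t6 = t4 OR q = (p NAND (s XOR ((q NAND r) NAND r))) OR q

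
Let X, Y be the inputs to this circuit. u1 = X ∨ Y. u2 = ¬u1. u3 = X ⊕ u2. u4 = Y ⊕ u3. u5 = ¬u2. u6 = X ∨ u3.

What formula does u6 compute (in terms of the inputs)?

X ∨ (X ⊕ ¬(X ∨ Y))

u1 = X ∨ Y
u2 = ¬u1 = ¬(X ∨ Y)
u3 = X ⊕ u2 = X ⊕ ¬(X ∨ Y)
u6 = X ∨ u3 = X ∨ (X ⊕ ¬(X ∨ Y))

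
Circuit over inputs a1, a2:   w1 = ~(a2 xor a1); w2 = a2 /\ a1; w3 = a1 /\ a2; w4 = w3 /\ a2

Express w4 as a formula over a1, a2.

(a1 /\ a2) /\ a2

w3 = a1 /\ a2
w4 = w3 /\ a2 = (a1 /\ a2) /\ a2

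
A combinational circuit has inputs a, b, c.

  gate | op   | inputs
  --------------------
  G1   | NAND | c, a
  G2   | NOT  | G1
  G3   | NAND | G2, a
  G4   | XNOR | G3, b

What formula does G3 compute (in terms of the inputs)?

NOT (c NAND a) NAND a

G1 = c NAND a
G2 = NOT G1 = NOT (c NAND a)
G3 = G2 NAND a = NOT (c NAND a) NAND a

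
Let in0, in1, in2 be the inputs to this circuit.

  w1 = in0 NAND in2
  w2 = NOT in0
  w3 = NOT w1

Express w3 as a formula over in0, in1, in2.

NOT (in0 NAND in2)

w1 = in0 NAND in2
w3 = NOT w1 = NOT (in0 NAND in2)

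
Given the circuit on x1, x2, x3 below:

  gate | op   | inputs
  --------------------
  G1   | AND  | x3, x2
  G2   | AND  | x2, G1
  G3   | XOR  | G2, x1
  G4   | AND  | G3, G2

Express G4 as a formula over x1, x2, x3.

G1 = x3 AND x2
G2 = x2 AND G1 = x2 AND (x3 AND x2)
G3 = G2 XOR x1 = (x2 AND (x3 AND x2)) XOR x1
G4 = G3 AND G2 = ((x2 AND (x3 AND x2)) XOR x1) AND (x2 AND (x3 AND x2))

((x2 AND (x3 AND x2)) XOR x1) AND (x2 AND (x3 AND x2))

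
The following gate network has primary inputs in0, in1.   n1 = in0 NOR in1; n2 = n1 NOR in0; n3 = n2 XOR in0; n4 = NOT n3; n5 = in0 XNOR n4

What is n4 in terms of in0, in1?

n1 = in0 NOR in1
n2 = n1 NOR in0 = (in0 NOR in1) NOR in0
n3 = n2 XOR in0 = ((in0 NOR in1) NOR in0) XOR in0
n4 = NOT n3 = NOT (((in0 NOR in1) NOR in0) XOR in0)

NOT (((in0 NOR in1) NOR in0) XOR in0)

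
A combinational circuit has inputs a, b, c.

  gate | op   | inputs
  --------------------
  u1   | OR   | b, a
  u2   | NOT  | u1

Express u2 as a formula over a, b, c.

NOT (b OR a)

u1 = b OR a
u2 = NOT u1 = NOT (b OR a)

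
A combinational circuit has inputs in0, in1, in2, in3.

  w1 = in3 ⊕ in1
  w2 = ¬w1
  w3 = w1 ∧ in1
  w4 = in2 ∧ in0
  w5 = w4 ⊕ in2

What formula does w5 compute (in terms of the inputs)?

w4 = in2 ∧ in0
w5 = w4 ⊕ in2 = (in2 ∧ in0) ⊕ in2

(in2 ∧ in0) ⊕ in2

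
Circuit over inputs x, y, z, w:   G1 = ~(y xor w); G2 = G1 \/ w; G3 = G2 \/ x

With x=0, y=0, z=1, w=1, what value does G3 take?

1

G1 = ~(0 xor 1) = 0
G2 = 0 \/ 1 = 1
G3 = 1 \/ 0 = 1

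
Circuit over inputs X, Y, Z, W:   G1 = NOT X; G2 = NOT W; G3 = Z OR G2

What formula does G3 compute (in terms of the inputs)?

G2 = NOT W
G3 = Z OR G2 = Z OR NOT W

Z OR NOT W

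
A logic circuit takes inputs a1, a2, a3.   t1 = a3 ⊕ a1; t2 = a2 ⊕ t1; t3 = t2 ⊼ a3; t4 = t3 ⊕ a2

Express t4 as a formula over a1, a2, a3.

((a2 ⊕ (a3 ⊕ a1)) ⊼ a3) ⊕ a2

t1 = a3 ⊕ a1
t2 = a2 ⊕ t1 = a2 ⊕ (a3 ⊕ a1)
t3 = t2 ⊼ a3 = (a2 ⊕ (a3 ⊕ a1)) ⊼ a3
t4 = t3 ⊕ a2 = ((a2 ⊕ (a3 ⊕ a1)) ⊼ a3) ⊕ a2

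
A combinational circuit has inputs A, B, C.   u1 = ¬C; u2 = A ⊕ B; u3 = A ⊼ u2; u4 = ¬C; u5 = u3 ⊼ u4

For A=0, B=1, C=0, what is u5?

u2 = 0 ⊕ 1 = 1
u3 = 0 ⊼ 1 = 1
u4 = ¬0 = 1
u5 = 1 ⊼ 1 = 0

0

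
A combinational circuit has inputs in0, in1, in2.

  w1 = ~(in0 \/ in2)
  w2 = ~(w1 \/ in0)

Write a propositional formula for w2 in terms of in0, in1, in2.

~((~(in0 \/ in2)) \/ in0)

w1 = ~(in0 \/ in2)
w2 = ~(w1 \/ in0) = ~((~(in0 \/ in2)) \/ in0)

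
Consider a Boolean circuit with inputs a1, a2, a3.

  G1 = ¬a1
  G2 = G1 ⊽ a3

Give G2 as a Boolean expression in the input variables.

G1 = ¬a1
G2 = G1 ⊽ a3 = ¬a1 ⊽ a3

¬a1 ⊽ a3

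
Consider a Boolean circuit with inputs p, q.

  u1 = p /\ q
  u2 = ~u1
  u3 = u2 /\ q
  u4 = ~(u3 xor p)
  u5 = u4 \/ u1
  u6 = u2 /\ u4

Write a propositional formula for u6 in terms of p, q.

~(p /\ q) /\ (~((~(p /\ q) /\ q) xor p))

u1 = p /\ q
u2 = ~u1 = ~(p /\ q)
u3 = u2 /\ q = ~(p /\ q) /\ q
u4 = ~(u3 xor p) = ~((~(p /\ q) /\ q) xor p)
u6 = u2 /\ u4 = ~(p /\ q) /\ (~((~(p /\ q) /\ q) xor p))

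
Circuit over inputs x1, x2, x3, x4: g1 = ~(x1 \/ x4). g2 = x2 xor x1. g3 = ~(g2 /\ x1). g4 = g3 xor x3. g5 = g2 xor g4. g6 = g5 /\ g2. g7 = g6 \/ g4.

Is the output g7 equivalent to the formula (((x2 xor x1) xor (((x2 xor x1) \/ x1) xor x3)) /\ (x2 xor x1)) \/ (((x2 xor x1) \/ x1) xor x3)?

No

g2 = x2 xor x1
g3 = ~(g2 /\ x1) = ~((x2 xor x1) /\ x1)
g4 = g3 xor x3 = (~((x2 xor x1) /\ x1)) xor x3
g5 = g2 xor g4 = (x2 xor x1) xor ((~((x2 xor x1) /\ x1)) xor x3)
g6 = g5 /\ g2 = ((x2 xor x1) xor ((~((x2 xor x1) /\ x1)) xor x3)) /\ (x2 xor x1)
g7 = g6 \/ g4 = (((x2 xor x1) xor ((~((x2 xor x1) /\ x1)) xor x3)) /\ (x2 xor x1)) \/ ((~((x2 xor x1) /\ x1)) xor x3)
At x1=0, x2=0, x3=0, x4=0: circuit gives 1, formula gives 0.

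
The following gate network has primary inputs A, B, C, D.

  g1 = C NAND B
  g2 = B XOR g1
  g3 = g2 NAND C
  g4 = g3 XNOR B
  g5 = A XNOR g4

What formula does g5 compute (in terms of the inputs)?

A XNOR (((B XOR (C NAND B)) NAND C) XNOR B)

g1 = C NAND B
g2 = B XOR g1 = B XOR (C NAND B)
g3 = g2 NAND C = (B XOR (C NAND B)) NAND C
g4 = g3 XNOR B = ((B XOR (C NAND B)) NAND C) XNOR B
g5 = A XNOR g4 = A XNOR (((B XOR (C NAND B)) NAND C) XNOR B)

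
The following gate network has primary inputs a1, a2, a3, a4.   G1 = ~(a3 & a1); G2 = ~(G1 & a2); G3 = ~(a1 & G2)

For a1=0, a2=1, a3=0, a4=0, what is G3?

G1 = ~(0 & 0) = 1
G2 = ~(1 & 1) = 0
G3 = ~(0 & 0) = 1

1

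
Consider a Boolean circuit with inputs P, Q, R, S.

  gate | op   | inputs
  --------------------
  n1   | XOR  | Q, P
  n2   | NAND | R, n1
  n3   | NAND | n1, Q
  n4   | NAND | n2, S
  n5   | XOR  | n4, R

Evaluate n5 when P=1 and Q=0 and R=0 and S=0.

1

n1 = 0 XOR 1 = 1
n2 = 0 NAND 1 = 1
n4 = 1 NAND 0 = 1
n5 = 1 XOR 0 = 1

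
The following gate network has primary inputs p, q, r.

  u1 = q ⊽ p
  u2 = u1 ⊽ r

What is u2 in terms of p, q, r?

u1 = q ⊽ p
u2 = u1 ⊽ r = (q ⊽ p) ⊽ r

(q ⊽ p) ⊽ r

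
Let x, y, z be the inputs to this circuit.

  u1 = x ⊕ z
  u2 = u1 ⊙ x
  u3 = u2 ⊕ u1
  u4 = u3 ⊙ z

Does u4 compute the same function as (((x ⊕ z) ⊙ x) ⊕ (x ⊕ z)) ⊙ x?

No

u1 = x ⊕ z
u2 = u1 ⊙ x = (x ⊕ z) ⊙ x
u3 = u2 ⊕ u1 = ((x ⊕ z) ⊙ x) ⊕ (x ⊕ z)
u4 = u3 ⊙ z = (((x ⊕ z) ⊙ x) ⊕ (x ⊕ z)) ⊙ z
At x=0, y=0, z=1: circuit gives 1, formula gives 0.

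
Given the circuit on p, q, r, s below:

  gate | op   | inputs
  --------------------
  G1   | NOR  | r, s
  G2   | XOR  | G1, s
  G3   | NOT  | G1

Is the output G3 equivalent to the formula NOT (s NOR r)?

G1 = r NOR s
G3 = NOT G1 = NOT (r NOR s)
At p=0, q=0, r=0, s=0: circuit gives 0, formula gives 0.
At p=0, q=0, r=0, s=1: circuit gives 1, formula gives 1.
Agrees on all 16 inputs.

Yes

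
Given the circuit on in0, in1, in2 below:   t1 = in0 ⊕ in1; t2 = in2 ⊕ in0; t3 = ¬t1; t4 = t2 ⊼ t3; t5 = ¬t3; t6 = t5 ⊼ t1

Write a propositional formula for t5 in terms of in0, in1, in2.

t1 = in0 ⊕ in1
t3 = ¬t1 = ¬(in0 ⊕ in1)
t5 = ¬t3 = ¬¬(in0 ⊕ in1)

¬¬(in0 ⊕ in1)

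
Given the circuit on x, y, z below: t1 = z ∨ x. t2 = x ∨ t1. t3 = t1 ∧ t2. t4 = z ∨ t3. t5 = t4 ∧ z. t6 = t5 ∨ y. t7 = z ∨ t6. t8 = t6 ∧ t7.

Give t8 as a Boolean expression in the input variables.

(((z ∨ ((z ∨ x) ∧ (x ∨ (z ∨ x)))) ∧ z) ∨ y) ∧ (z ∨ (((z ∨ ((z ∨ x) ∧ (x ∨ (z ∨ x)))) ∧ z) ∨ y))

t1 = z ∨ x
t2 = x ∨ t1 = x ∨ (z ∨ x)
t3 = t1 ∧ t2 = (z ∨ x) ∧ (x ∨ (z ∨ x))
t4 = z ∨ t3 = z ∨ ((z ∨ x) ∧ (x ∨ (z ∨ x)))
t5 = t4 ∧ z = (z ∨ ((z ∨ x) ∧ (x ∨ (z ∨ x)))) ∧ z
t6 = t5 ∨ y = ((z ∨ ((z ∨ x) ∧ (x ∨ (z ∨ x)))) ∧ z) ∨ y
t7 = z ∨ t6 = z ∨ (((z ∨ ((z ∨ x) ∧ (x ∨ (z ∨ x)))) ∧ z) ∨ y)
t8 = t6 ∧ t7 = (((z ∨ ((z ∨ x) ∧ (x ∨ (z ∨ x)))) ∧ z) ∨ y) ∧ (z ∨ (((z ∨ ((z ∨ x) ∧ (x ∨ (z ∨ x)))) ∧ z) ∨ y))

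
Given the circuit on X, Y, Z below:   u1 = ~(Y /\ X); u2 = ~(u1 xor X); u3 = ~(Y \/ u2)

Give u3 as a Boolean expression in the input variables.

u1 = ~(Y /\ X)
u2 = ~(u1 xor X) = ~((~(Y /\ X)) xor X)
u3 = ~(Y \/ u2) = ~(Y \/ (~((~(Y /\ X)) xor X)))

~(Y \/ (~((~(Y /\ X)) xor X)))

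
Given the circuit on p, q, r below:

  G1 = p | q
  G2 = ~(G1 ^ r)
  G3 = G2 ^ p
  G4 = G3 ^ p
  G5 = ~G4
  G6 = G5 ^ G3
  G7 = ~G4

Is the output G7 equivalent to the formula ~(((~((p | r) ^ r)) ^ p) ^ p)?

No

G1 = p | q
G2 = ~(G1 ^ r) = ~((p | q) ^ r)
G3 = G2 ^ p = (~((p | q) ^ r)) ^ p
G4 = G3 ^ p = ((~((p | q) ^ r)) ^ p) ^ p
G7 = ~G4 = ~(((~((p | q) ^ r)) ^ p) ^ p)
At p=0, q=0, r=1: circuit gives 1, formula gives 0.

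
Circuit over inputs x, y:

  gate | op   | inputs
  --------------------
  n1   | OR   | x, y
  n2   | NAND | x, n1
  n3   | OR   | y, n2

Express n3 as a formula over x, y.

y OR (x NAND (x OR y))

n1 = x OR y
n2 = x NAND n1 = x NAND (x OR y)
n3 = y OR n2 = y OR (x NAND (x OR y))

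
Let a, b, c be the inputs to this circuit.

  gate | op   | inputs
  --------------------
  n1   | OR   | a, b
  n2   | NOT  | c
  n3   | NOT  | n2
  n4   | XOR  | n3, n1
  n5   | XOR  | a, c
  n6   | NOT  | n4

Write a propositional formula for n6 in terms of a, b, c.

n1 = a OR b
n2 = NOT c
n3 = NOT n2 = NOT NOT c
n4 = n3 XOR n1 = NOT NOT c XOR (a OR b)
n6 = NOT n4 = NOT (NOT NOT c XOR (a OR b))

NOT (NOT NOT c XOR (a OR b))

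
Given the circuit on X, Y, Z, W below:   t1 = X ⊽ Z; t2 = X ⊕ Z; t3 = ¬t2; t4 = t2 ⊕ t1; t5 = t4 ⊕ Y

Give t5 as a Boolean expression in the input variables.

((X ⊕ Z) ⊕ (X ⊽ Z)) ⊕ Y

t1 = X ⊽ Z
t2 = X ⊕ Z
t4 = t2 ⊕ t1 = (X ⊕ Z) ⊕ (X ⊽ Z)
t5 = t4 ⊕ Y = ((X ⊕ Z) ⊕ (X ⊽ Z)) ⊕ Y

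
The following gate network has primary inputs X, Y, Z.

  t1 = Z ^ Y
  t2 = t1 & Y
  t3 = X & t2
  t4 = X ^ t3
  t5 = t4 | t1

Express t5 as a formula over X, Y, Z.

t1 = Z ^ Y
t2 = t1 & Y = (Z ^ Y) & Y
t3 = X & t2 = X & ((Z ^ Y) & Y)
t4 = X ^ t3 = X ^ (X & ((Z ^ Y) & Y))
t5 = t4 | t1 = (X ^ (X & ((Z ^ Y) & Y))) | (Z ^ Y)

(X ^ (X & ((Z ^ Y) & Y))) | (Z ^ Y)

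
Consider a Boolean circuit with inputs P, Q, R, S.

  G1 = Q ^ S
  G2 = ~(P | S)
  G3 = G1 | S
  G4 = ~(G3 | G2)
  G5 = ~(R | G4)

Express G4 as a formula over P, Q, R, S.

G1 = Q ^ S
G2 = ~(P | S)
G3 = G1 | S = (Q ^ S) | S
G4 = ~(G3 | G2) = ~(((Q ^ S) | S) | (~(P | S)))

~(((Q ^ S) | S) | (~(P | S)))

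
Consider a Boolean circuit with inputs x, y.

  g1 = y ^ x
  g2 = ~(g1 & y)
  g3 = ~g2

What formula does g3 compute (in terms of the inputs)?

~(~((y ^ x) & y))

g1 = y ^ x
g2 = ~(g1 & y) = ~((y ^ x) & y)
g3 = ~g2 = ~(~((y ^ x) & y))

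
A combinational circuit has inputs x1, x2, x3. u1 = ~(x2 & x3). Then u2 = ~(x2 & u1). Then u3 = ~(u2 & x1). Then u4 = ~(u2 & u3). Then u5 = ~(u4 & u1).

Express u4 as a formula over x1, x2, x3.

~((~(x2 & (~(x2 & x3)))) & (~((~(x2 & (~(x2 & x3)))) & x1)))

u1 = ~(x2 & x3)
u2 = ~(x2 & u1) = ~(x2 & (~(x2 & x3)))
u3 = ~(u2 & x1) = ~((~(x2 & (~(x2 & x3)))) & x1)
u4 = ~(u2 & u3) = ~((~(x2 & (~(x2 & x3)))) & (~((~(x2 & (~(x2 & x3)))) & x1)))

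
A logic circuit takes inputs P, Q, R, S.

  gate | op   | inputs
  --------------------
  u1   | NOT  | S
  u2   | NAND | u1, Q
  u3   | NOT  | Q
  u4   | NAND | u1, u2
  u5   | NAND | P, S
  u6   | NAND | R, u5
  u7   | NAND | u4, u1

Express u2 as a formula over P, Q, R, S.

NOT S NAND Q

u1 = NOT S
u2 = u1 NAND Q = NOT S NAND Q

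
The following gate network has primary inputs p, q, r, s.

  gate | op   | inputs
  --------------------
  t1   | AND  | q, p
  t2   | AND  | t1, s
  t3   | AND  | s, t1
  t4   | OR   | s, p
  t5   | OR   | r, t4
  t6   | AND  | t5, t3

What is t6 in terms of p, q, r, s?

(r OR (s OR p)) AND (s AND (q AND p))

t1 = q AND p
t3 = s AND t1 = s AND (q AND p)
t4 = s OR p
t5 = r OR t4 = r OR (s OR p)
t6 = t5 AND t3 = (r OR (s OR p)) AND (s AND (q AND p))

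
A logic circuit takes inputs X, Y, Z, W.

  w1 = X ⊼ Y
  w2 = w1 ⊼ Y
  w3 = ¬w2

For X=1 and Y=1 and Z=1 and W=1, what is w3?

0

w1 = 1 ⊼ 1 = 0
w2 = 0 ⊼ 1 = 1
w3 = ¬1 = 0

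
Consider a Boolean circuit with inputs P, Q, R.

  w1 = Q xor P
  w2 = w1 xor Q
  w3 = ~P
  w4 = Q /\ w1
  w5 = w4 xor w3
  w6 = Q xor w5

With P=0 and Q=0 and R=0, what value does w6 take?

1

w1 = 0 xor 0 = 0
w3 = ~0 = 1
w4 = 0 /\ 0 = 0
w5 = 0 xor 1 = 1
w6 = 0 xor 1 = 1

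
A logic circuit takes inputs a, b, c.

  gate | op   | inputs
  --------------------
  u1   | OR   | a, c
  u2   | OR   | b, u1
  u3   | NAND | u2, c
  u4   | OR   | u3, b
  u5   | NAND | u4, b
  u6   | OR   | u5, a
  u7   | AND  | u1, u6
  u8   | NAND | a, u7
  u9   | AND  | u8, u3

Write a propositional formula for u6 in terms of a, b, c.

u1 = a OR c
u2 = b OR u1 = b OR (a OR c)
u3 = u2 NAND c = (b OR (a OR c)) NAND c
u4 = u3 OR b = ((b OR (a OR c)) NAND c) OR b
u5 = u4 NAND b = (((b OR (a OR c)) NAND c) OR b) NAND b
u6 = u5 OR a = ((((b OR (a OR c)) NAND c) OR b) NAND b) OR a

((((b OR (a OR c)) NAND c) OR b) NAND b) OR a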